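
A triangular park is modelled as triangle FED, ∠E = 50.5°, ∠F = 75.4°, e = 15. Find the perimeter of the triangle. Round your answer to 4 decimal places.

The third angle is ∠D = 180° − ∠F − ∠E = 54.10°.
Law of sines: f = e·sin F/sin E ≈ 18.812.
Law of sines: d = e·sin D/sin E ≈ 15.747.
Semiperimeter s = (18.812+15+15.747)/2 = 24.779.
Perimeter = 18.812 + 15 + 15.747 = 49.559.

perimeter ≈ 49.5586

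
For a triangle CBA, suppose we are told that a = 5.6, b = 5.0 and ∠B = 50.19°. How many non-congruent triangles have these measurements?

a·sin B = 5.6·sin(50.19°) ≈ 4.302.
Since a sin B < b < a (4.302 < 5.0 < 5.6), two triangles exist.

2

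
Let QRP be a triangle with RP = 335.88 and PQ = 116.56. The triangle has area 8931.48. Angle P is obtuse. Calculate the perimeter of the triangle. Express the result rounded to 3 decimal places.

895.245

From area = ½·RP·PQ·sin P, we get sin P = 2·area/(RP·PQ) ≈ 0.45627.
Taking the obtuse solution, ∠P ≈ 152.85°.
Law of cosines then gives QR ≈ 442.81.
Perimeter = 335.88 + 116.56 + 442.81 = 895.25.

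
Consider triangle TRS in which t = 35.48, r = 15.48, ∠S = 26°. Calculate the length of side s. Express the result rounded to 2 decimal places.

By the law of cosines, s² = t² + r² − 2·t·r·cos S = 511.17, so s ≈ 22.609.

22.61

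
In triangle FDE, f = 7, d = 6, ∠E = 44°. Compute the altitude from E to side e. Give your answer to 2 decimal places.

By the law of cosines, e² = f² + d² − 2·f·d·cos E = 24.575, so e ≈ 4.9574.
Area = ½·f·d·sin E ≈ 14.588.
The altitude from E has length 2·area/e ≈ 5.8853.

h_E ≈ 5.89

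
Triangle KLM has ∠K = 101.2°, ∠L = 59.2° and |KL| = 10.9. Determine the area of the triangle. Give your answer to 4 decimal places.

The third angle is ∠M = 180° − ∠K − ∠L = 19.60°.
Law of sines: |LM| = |KL|·sin K/sin M ≈ 31.875.
Law of sines: |MK| = |KL|·sin L/sin M ≈ 27.911.
Area = ½·|KL|·|LM|·sin L ≈ 149.22.

area ≈ 149.2159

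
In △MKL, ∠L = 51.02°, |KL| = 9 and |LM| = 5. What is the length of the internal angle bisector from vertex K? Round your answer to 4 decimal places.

By the law of cosines, |MK|² = |KL|² + |LM|² − 2·|KL|·|LM|·cos L = 49.386, so |MK| ≈ 7.0275.
Law of cosines again: cos K = (|MK|² + |KL|² − |LM|²)/(2·|MK|·|KL|) ≈ 0.83312, so ∠K ≈ 33.58°.
The bisector from K has length 2·|MK|·|KL|·cos(∠K/2)/(|MK|+|KL|) ≈ 7.5559.

7.5559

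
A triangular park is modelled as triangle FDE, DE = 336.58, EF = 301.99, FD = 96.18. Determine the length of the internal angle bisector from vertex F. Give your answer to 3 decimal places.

t_F ≈ 91.053

By the law of cosines, cos F = (EF² + FD² − DE²) / (2·EF·FD) ≈ -0.22099, so ∠F ≈ 1.7936 rad.
The bisector from F has length 2·EF·FD·cos(∠F/2)/(EF+FD) ≈ 91.053.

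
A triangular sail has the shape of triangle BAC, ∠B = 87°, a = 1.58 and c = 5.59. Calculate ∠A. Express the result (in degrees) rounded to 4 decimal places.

By the law of cosines, b² = a² + c² − 2·a·c·cos B = 32.82, so b ≈ 5.7289.
Law of cosines again: cos A = (c² + b² − a²)/(2·c·b) ≈ 0.96132, so ∠A ≈ 15.99°.

∠A ≈ 15.9869°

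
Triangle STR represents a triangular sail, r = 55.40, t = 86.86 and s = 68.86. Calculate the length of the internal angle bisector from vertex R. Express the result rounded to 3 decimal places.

By the law of cosines, cos R = (s² + t² − r²) / (2·s·t) ≈ 0.77052, so ∠R ≈ 39.60°.
The bisector from R has length 2·s·t·cos(∠R/2)/(s+t) ≈ 72.278.

72.278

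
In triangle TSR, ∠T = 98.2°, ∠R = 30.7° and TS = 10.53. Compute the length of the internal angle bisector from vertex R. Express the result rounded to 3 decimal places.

The third angle is ∠S = 180° − ∠R − ∠T = 51.10°.
Law of sines: SR = TS·sin T/sin R ≈ 20.414.
Law of sines: RT = TS·sin S/sin R ≈ 16.051.
The bisector from R has length 2·SR·RT·cos(∠R/2)/(SR+RT) ≈ 17.331.

17.331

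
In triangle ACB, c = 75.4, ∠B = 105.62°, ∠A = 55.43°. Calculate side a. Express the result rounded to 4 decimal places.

The third angle is ∠C = 180° − ∠B − ∠A = 18.95°.
Law of sines: a = c·sin A/sin C ≈ 191.19.

191.1878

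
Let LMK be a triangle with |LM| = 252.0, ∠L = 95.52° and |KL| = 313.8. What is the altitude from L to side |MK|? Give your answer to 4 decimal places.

186.9898

By the law of cosines, |MK|² = |KL|² + |LM|² − 2·|KL|·|LM|·cos L = 1.7719e+05, so |MK| ≈ 420.94.
Area = ½·|KL|·|LM|·sin L ≈ 39355.
The altitude from L has length 2·area/|MK| ≈ 186.99.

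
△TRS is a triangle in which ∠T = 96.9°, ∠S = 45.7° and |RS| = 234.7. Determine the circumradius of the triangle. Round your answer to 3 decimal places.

118.206

The third angle is ∠R = 180° − ∠S − ∠T = 37.40°.
Law of sines: |ST| = |RS|·sin R/sin T ≈ 143.59.
Law of sines: |TR| = |RS|·sin S/sin T ≈ 169.2.
Circumradius = |RS|/(2 sin T) ≈ 118.21.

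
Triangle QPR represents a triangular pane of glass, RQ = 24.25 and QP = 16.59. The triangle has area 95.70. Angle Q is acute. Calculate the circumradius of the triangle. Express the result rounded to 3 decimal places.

From area = ½·RQ·QP·sin Q, we get sin Q = 2·area/(RQ·QP) ≈ 0.47576.
Taking the acute solution, ∠Q ≈ 28.41°.
Law of cosines then gives PR ≈ 12.473.
Circumradius = PR/(2 sin Q) ≈ 13.108.

13.108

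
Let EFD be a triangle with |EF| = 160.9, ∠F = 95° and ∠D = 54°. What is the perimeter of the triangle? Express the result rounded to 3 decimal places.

The third angle is ∠E = 180° − ∠F − ∠D = 31.00°.
Law of sines: |FD| = |EF|·sin E/sin D ≈ 102.43.
Law of sines: |DE| = |EF|·sin F/sin D ≈ 198.13.
Semiperimeter s = (102.43+198.13+160.9)/2 = 230.73.
Perimeter = 102.43 + 198.13 + 160.9 = 461.46.

perimeter ≈ 461.459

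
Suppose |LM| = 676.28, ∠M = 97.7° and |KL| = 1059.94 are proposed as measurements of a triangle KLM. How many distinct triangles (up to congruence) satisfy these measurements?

|LM|·sin M = 676.28·sin(97.7°) ≈ 670.2.
Since ∠M is not acute, a triangle exists only if |KL| > |LM|; here |KL| > |LM|, so there is exactly one triangle.

1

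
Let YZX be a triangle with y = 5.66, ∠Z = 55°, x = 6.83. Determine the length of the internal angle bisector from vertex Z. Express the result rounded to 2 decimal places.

5.49

By the law of cosines, z² = x² + y² − 2·x·y·cos Z = 34.338, so z ≈ 5.8599.
The bisector from Z has length 2·x·y·cos(∠Z/2)/(x+y) ≈ 5.4908.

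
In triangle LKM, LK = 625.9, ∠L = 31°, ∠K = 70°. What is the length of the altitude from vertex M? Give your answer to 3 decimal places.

The third angle is ∠M = 180° − ∠L − ∠K = 79.00°.
Law of sines: KM = LK·sin L/sin M ≈ 328.4.
Law of sines: ML = LK·sin K/sin M ≈ 599.16.
Area = ½·LK·KM·sin K ≈ 96574.
The altitude from M has length 2·area/LK ≈ 308.59.

308.591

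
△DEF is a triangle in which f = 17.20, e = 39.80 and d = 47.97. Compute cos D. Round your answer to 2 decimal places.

By the law of cosines, cos D = (e² + f² − d²) / (2·e·f) ≈ -0.30767, so ∠D ≈ 107.92°.

cos D ≈ -0.31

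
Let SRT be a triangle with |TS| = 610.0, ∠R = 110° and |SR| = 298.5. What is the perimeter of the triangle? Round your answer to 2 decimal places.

1348.09

Law of sines: sin T = |SR|·sin R/|TS| ≈ 0.45983.
Since |TS| ≥ |SR|, only the acute value applies: ∠T ≈ 27.38°.
Then ∠S = 180° − ∠R − ∠T ≈ 42.62°.
Law of sines gives |RT| = |TS|·sin S/sin R ≈ 439.59.
Semiperimeter s = (439.59+610+298.5)/2 = 674.05.
Perimeter = 439.59 + 610 + 298.5 = 1348.1.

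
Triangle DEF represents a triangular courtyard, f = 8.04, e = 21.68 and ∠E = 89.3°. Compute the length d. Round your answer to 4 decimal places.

Law of sines: sin F = f·sin E/e ≈ 0.37082.
Since e ≥ f, only the acute value applies: ∠F ≈ 21.77°.
Then ∠D = 180° − ∠E − ∠F ≈ 68.93°.
Law of sines gives d = e·sin D/sin E ≈ 20.233.

20.2325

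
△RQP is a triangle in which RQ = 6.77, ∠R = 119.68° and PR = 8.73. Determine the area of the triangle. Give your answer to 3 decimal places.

area ≈ 25.674

Area = ½·PR·RQ·sin R ≈ 25.674.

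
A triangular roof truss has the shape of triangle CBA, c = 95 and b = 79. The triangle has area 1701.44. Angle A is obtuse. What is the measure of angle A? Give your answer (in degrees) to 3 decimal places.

From area = ½·c·b·sin A, we get sin A = 2·area/(c·b) ≈ 0.45342.
Taking the obtuse solution, ∠A ≈ 153.04°.

153.037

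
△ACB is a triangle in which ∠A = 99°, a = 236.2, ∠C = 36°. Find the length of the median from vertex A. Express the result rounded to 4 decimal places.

m_A ≈ 101.1396

The third angle is ∠B = 180° − ∠A − ∠C = 45.00°.
Law of sines: c = a·sin C/sin A ≈ 140.57.
Law of sines: b = a·sin B/sin A ≈ 169.1.
Median from A: ½√(2·c² + 2·b² − a²) ≈ 101.14.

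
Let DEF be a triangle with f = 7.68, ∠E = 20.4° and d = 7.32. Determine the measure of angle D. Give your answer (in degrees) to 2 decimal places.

72.20

By the law of cosines, e² = f² + d² − 2·f·d·cos E = 7.1813, so e ≈ 2.6798.
Law of cosines again: cos D = (e² + f² − d²)/(2·e·f) ≈ 0.30566, so ∠D ≈ 72.20°.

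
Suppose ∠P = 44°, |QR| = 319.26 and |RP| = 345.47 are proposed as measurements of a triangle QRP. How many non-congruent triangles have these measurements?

|RP|·sin P = 345.47·sin(44°) ≈ 240.
Since |RP| sin P < |QR| < |RP| (240 < 319.26 < 345.47), two triangles exist.

2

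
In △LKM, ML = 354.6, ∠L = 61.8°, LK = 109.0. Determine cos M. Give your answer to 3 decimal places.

By the law of cosines, KM² = ML² + LK² − 2·ML·LK·cos L = 1.0109e+05, so KM ≈ 317.95.
Law of cosines again: cos M = (KM² + ML² − LK²)/(2·KM·ML) ≈ 0.95327, so ∠M ≈ 17.59°.

0.953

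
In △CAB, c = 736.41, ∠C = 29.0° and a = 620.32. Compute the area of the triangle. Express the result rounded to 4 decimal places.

Law of sines: sin A = a·sin C/c ≈ 0.40838.
Since c ≥ a, only the acute value applies: ∠A ≈ 24.10°.
Then ∠B = 180° − ∠C − ∠A ≈ 126.90°.
Law of sines gives b = c·sin B/sin C ≈ 1214.7.
Area = ½·c·a·sin B ≈ 1.8266e+05.

182659.7628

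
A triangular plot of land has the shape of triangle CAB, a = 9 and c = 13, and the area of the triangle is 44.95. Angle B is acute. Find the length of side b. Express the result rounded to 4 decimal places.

10.0120

From area = ½·c·a·sin B, we get sin B = 2·area/(c·a) ≈ 0.76838.
Taking the acute solution, ∠B ≈ 50.21°.
Law of cosines then gives b ≈ 10.012.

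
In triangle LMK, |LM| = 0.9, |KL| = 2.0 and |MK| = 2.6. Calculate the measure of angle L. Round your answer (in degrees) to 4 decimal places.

∠L ≈ 122.7972°

By the law of cosines, cos L = (|KL|² + |LM|² − |MK|²) / (2·|KL|·|LM|) ≈ -0.54167, so ∠L ≈ 122.80°.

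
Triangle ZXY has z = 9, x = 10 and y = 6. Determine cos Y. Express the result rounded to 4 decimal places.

By the law of cosines, cos Y = (z² + x² − y²) / (2·z·x) ≈ 0.80556, so ∠Y ≈ 36.34°.

cos Y ≈ 0.8056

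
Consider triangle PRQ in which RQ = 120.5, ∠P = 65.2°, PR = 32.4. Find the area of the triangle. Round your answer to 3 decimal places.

Law of sines: sin Q = PR·sin P/RQ ≈ 0.24408.
Since RQ ≥ PR, only the acute value applies: ∠Q ≈ 14.13°.
Then ∠R = 180° − ∠P − ∠Q ≈ 100.67°.
Law of sines gives QP = RQ·sin R/sin P ≈ 130.45.
Area = ½·RQ·PR·sin R ≈ 1918.3.

area ≈ 1918.333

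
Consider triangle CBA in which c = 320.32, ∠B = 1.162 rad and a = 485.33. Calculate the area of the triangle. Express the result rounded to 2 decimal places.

Area = ½·a·c·sin B ≈ 71325.

71325.46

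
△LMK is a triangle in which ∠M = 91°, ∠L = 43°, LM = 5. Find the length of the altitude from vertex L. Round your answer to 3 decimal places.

h_L ≈ 4.999

The third angle is ∠K = 180° − ∠L − ∠M = 46.00°.
Law of sines: MK = LM·sin L/sin K ≈ 4.7404.
Law of sines: KL = LM·sin M/sin K ≈ 6.9498.
Area = ½·LM·MK·sin M ≈ 11.849.
The altitude from L has length 2·area/MK ≈ 4.9992.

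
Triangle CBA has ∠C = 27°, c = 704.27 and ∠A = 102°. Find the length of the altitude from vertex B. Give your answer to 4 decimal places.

688.8800

The third angle is ∠B = 180° − ∠A − ∠C = 51.00°.
Law of sines: b = c·sin B/sin C ≈ 1205.6.
Law of sines: a = c·sin A/sin C ≈ 1517.4.
Area = ½·c·b·sin A ≈ 4.1525e+05.
The altitude from B has length 2·area/b ≈ 688.88.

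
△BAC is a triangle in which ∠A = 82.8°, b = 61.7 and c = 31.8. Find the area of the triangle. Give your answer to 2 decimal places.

Area = ½·c·b·sin A ≈ 973.29.

area ≈ 973.29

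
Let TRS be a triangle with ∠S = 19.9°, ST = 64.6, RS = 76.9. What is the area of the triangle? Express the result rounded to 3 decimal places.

Area = ½·RS·ST·sin S ≈ 845.46.

845.459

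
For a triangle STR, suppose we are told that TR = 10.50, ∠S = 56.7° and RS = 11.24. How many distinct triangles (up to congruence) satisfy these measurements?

2

RS·sin S = 11.24·sin(56.7°) ≈ 9.394.
Since RS sin S < TR < RS (9.394 < 10.50 < 11.24), two triangles exist.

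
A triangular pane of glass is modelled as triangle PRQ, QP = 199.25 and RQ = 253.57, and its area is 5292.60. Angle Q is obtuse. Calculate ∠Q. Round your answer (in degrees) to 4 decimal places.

167.9064

From area = ½·RQ·QP·sin Q, we get sin Q = 2·area/(RQ·QP) ≈ 0.20951.
Taking the obtuse solution, ∠Q ≈ 167.91°.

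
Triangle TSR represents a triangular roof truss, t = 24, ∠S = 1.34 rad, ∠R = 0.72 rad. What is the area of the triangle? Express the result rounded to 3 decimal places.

The third angle is ∠T = π − ∠S − ∠R = 1.082 rad.
Law of sines: s = t·sin S/sin T ≈ 26.468.
Law of sines: r = t·sin R/sin T ≈ 17.928.
Area = ½·t·s·sin R ≈ 209.43.

209.432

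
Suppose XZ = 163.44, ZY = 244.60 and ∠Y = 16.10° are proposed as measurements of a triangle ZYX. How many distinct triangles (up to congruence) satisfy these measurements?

2

ZY·sin Y = 244.60·sin(16.10°) ≈ 67.83.
Since ZY sin Y < XZ < ZY (67.83 < 163.44 < 244.60), two triangles exist.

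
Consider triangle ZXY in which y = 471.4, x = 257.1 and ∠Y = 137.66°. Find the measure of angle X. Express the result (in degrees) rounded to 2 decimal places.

Law of sines: sin X = x·sin Y/y ≈ 0.36734.
Since y ≥ x, only the acute value applies: ∠X ≈ 21.55°.
Then ∠Z = 180° − ∠Y − ∠X ≈ 20.79°.

21.55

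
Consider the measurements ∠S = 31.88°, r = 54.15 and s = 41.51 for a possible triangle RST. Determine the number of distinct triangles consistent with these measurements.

r·sin S = 54.15·sin(31.88°) ≈ 28.6.
Since r sin S < s < r (28.6 < 41.51 < 54.15), two triangles exist.

2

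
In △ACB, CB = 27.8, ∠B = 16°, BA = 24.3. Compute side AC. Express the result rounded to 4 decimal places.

8.0367

By the law of cosines, AC² = CB² + BA² − 2·CB·BA·cos B = 64.589, so AC ≈ 8.0367.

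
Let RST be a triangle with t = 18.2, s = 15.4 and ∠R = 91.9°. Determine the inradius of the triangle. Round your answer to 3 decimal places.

4.844

By the law of cosines, r² = s² + t² − 2·s·t·cos R = 586.99, so r ≈ 24.228.
Area = ½·s·t·sin R ≈ 140.06.
Semiperimeter p = (24.228+15.4+18.2)/2 = 28.914.
Inradius = area/p = 140.06/28.914 ≈ 4.8441.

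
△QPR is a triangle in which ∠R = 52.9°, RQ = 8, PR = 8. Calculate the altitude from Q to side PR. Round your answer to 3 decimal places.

6.381

By the law of cosines, QP² = PR² + RQ² − 2·PR·RQ·cos R = 50.789, so QP ≈ 7.1267.
Area = ½·PR·RQ·sin R ≈ 25.523.
The altitude from Q has length 2·area/PR ≈ 6.3807.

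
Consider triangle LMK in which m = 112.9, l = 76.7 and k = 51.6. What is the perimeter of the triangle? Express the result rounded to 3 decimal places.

Perimeter = 76.7 + 112.9 + 51.6 = 241.2.

perimeter ≈ 241.200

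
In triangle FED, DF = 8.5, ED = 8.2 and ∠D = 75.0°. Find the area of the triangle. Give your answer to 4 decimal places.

33.6625

Area = ½·ED·DF·sin D ≈ 33.663.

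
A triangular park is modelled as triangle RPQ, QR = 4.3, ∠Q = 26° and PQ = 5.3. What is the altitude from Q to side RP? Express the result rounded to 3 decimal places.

4.217

By the law of cosines, RP² = PQ² + QR² − 2·PQ·QR·cos Q = 5.613, so RP ≈ 2.3692.
Area = ½·PQ·QR·sin Q ≈ 4.9952.
The altitude from Q has length 2·area/RP ≈ 4.2169.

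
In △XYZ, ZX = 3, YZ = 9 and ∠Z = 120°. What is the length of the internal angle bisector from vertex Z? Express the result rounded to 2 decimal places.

By the law of cosines, XY² = YZ² + ZX² − 2·YZ·ZX·cos Z = 117, so XY ≈ 10.817.
The bisector from Z has length 2·YZ·ZX·cos(∠Z/2)/(YZ+ZX) ≈ 2.25.

2.25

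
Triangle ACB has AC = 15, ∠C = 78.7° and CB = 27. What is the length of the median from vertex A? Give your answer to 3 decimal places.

By the law of cosines, BA² = AC² + CB² − 2·AC·CB·cos C = 795.28, so BA ≈ 28.201.
Median from A: ½√(2·BA² + 2·AC² − CB²) ≈ 18.108.

18.108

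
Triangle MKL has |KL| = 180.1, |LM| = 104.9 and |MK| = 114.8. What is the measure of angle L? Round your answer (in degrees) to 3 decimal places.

∠L ≈ 36.786°

By the law of cosines, cos L = (|KL|² + |LM|² − |MK|²) / (2·|KL|·|LM|) ≈ 0.80087, so ∠L ≈ 36.79°.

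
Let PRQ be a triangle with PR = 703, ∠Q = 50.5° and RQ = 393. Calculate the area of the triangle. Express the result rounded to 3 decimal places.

Law of sines: sin P = RQ·sin Q/PR ≈ 0.43136.
Since PR ≥ RQ, only the acute value applies: ∠P ≈ 25.55°.
Then ∠R = 180° − ∠Q − ∠P ≈ 103.95°.
Law of sines gives QP = PR·sin R/sin Q ≈ 884.21.
Area = ½·PR·RQ·sin R ≈ 1.3407e+05.

134067.671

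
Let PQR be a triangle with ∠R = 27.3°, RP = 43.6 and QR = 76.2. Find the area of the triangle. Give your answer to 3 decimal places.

Area = ½·QR·RP·sin R ≈ 761.89.

area ≈ 761.890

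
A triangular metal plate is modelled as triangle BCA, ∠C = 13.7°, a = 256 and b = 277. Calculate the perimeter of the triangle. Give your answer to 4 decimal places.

By the law of cosines, c² = a² + b² − 2·a·b·cos C = 4476, so c ≈ 66.903.
Semiperimeter s = (277+66.903+256)/2 = 299.95.
Perimeter = 277 + 66.903 + 256 = 599.9.

599.9030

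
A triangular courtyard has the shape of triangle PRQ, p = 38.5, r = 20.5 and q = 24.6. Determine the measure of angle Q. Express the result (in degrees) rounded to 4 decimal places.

By the law of cosines, cos Q = (p² + r² − q²) / (2·p·r) ≈ 0.82188, so ∠Q ≈ 34.73°.

34.7264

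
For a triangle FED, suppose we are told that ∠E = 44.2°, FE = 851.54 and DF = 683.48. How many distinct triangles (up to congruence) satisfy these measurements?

FE·sin E = 851.54·sin(44.2°) ≈ 593.7.
Since FE sin E < DF < FE (593.7 < 683.48 < 851.54), two triangles exist.

2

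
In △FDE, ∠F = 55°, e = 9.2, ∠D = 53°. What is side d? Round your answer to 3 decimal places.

The third angle is ∠E = 180° − ∠F − ∠D = 72.00°.
Law of sines: d = e·sin D/sin E ≈ 7.7256.

7.726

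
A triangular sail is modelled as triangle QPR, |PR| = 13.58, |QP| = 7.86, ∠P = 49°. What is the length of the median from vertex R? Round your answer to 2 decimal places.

m_R ≈ 11.39

By the law of cosines, |RQ|² = |QP|² + |PR|² − 2·|QP|·|PR|·cos P = 106.14, so |RQ| ≈ 10.303.
Median from R: ½√(2·|PR|² + 2·|RQ|² − |QP|²) ≈ 11.394.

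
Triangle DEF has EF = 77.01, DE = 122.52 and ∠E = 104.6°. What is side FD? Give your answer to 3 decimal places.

By the law of cosines, FD² = DE² + EF² − 2·DE·EF·cos E = 25698, so FD ≈ 160.31.

160.307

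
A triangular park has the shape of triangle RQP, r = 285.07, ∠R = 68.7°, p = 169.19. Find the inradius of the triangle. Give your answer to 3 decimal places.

62.569

Law of sines: sin P = p·sin R/r ≈ 0.55296.
Since r ≥ p, only the acute value applies: ∠P ≈ 33.57°.
Then ∠Q = 180° − ∠R − ∠P ≈ 77.73°.
Law of sines gives q = r·sin Q/sin R ≈ 298.98.
Area = ½·r·p·sin Q ≈ 23565.
Semiperimeter s = (285.07+298.98+169.19)/2 = 376.62.
Inradius = area/s = 23565/376.62 ≈ 62.569.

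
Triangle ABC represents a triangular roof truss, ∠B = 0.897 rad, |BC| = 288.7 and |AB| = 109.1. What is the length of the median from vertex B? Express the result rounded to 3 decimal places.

By the law of cosines, |CA|² = |AB|² + |BC|² − 2·|AB|·|BC|·cos B = 55945, so |CA| ≈ 236.53.
Median from B: ½√(2·|AB|² + 2·|BC|² − |CA|²) ≈ 183.41.

183.410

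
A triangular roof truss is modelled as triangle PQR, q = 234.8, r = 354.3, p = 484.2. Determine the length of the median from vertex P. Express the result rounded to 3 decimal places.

Median from P: ½√(2·q² + 2·r² − p²) ≈ 178.09.

m_P ≈ 178.094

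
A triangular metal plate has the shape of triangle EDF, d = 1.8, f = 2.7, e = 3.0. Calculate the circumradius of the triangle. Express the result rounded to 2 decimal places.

By the law of cosines, cos E = (d² + f² − e²) / (2·d·f) ≈ 0.15741, so ∠E ≈ 80.94°.
Circumradius = e/(2 sin E) ≈ 1.5189.

R ≈ 1.52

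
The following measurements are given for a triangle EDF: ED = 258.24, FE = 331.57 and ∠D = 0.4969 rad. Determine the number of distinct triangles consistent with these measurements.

ED·sin D = 258.24·sin(0.4969 rad) ≈ 123.1.
Since FE ≥ ED, exactly one triangle exists.

1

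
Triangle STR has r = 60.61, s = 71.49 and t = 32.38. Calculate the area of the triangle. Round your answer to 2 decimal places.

area ≈ 976.45

Semiperimeter p = (71.49 + 32.38 + 60.61)/2 = 82.24.
Heron's formula: area = √(82.24·10.75·49.86·21.63) ≈ 976.45.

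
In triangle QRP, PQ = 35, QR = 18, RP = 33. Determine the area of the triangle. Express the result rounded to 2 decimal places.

Semiperimeter s = (33 + 35 + 18)/2 = 43.
Heron's formula: area = √(43·10·8·25) ≈ 293.26.

293.26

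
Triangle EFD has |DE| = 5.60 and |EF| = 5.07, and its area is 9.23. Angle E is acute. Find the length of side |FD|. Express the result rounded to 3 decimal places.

3.731

From area = ½·|DE|·|EF|·sin E, we get sin E = 2·area/(|DE|·|EF|) ≈ 0.65018.
Taking the acute solution, ∠E ≈ 40.56°.
Law of cosines then gives |FD| ≈ 3.7312.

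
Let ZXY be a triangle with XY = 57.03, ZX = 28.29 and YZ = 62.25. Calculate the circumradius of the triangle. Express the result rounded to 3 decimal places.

By the law of cosines, cos Z = (YZ² + ZX² − XY²) / (2·YZ·ZX) ≈ 0.40401, so ∠Z ≈ 66.17°.
Circumradius = XY/(2 sin Z) ≈ 31.172.

31.172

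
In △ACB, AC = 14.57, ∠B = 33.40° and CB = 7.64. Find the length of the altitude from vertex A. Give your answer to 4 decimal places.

Law of sines: sin A = CB·sin B/AC ≈ 0.28865.
Since AC ≥ CB, only the acute value applies: ∠A ≈ 16.78°.
Then ∠C = 180° − ∠B − ∠A ≈ 129.82°.
Law of sines gives BA = AC·sin C/sin B ≈ 20.328.
Area = ½·AC·CB·sin C ≈ 42.747.
The altitude from A has length 2·area/CB ≈ 11.19.

h_A ≈ 11.1902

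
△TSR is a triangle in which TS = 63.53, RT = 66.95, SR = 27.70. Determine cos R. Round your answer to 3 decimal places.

By the law of cosines, cos R = (SR² + RT² − TS²) / (2·SR·RT) ≈ 0.32718, so ∠R ≈ 70.90°.

0.327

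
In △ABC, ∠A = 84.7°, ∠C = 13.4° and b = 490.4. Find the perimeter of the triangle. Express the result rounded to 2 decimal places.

The third angle is ∠B = 180° − ∠C − ∠A = 81.90°.
Law of sines: a = b·sin A/sin B ≈ 493.22.
Law of sines: c = b·sin C/sin B ≈ 114.79.
Semiperimeter s = (493.22+490.4+114.79)/2 = 549.21.
Perimeter = 493.22 + 490.4 + 114.79 = 1098.4.

perimeter ≈ 1098.42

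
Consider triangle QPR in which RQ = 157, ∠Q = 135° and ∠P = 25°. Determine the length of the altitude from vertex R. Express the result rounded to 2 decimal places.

111.02

The third angle is ∠R = 180° − ∠Q − ∠P = 20.00°.
Law of sines: PR = RQ·sin Q/sin P ≈ 262.69.
Law of sines: QP = RQ·sin R/sin P ≈ 127.06.
Area = ½·RQ·PR·sin R ≈ 7052.7.
The altitude from R has length 2·area/QP ≈ 111.02.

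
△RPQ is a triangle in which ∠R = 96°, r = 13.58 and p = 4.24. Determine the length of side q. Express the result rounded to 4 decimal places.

Law of sines: sin P = p·sin R/r ≈ 0.31051.
Since r ≥ p, only the acute value applies: ∠P ≈ 18.09°.
Then ∠Q = 180° − ∠R − ∠P ≈ 65.91°.
Law of sines gives q = r·sin Q/sin R ≈ 12.466.

12.4655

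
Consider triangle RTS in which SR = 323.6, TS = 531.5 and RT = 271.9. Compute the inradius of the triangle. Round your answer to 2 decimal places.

63.03

Semiperimeter s = (531.5 + 323.6 + 271.9)/2 = 563.5.
Heron's formula: area = √(563.5·32·239.9·291.6) ≈ 35517.
Inradius = area/s = 35517/563.5 ≈ 63.028.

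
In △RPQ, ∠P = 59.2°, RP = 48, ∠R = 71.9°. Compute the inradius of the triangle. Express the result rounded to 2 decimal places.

The third angle is ∠Q = 180° − ∠R − ∠P = 48.90°.
Law of sines: PQ = RP·sin R/sin Q ≈ 60.545.
Law of sines: QR = RP·sin P/sin Q ≈ 54.713.
Area = ½·RP·PQ·sin P ≈ 1248.1.
Semiperimeter s = (60.545+54.713+48)/2 = 81.629.
Inradius = area/s = 1248.1/81.629 ≈ 15.29.

15.29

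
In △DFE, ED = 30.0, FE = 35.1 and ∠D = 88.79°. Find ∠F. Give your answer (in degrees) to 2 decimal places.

Law of sines: sin F = ED·sin D/FE ≈ 0.85451.
Since FE ≥ ED, only the acute value applies: ∠F ≈ 58.71°.
Then ∠E = 180° − ∠D − ∠F ≈ 32.50°.

58.71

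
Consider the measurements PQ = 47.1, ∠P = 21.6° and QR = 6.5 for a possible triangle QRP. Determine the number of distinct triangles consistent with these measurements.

0

PQ·sin P = 47.1·sin(21.6°) ≈ 17.34.
Since QR = 6.5 < 17.34 = PQ sin P, no triangle exists.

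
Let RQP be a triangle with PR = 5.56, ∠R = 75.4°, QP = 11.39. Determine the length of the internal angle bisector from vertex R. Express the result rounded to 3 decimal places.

5.921

Law of sines: sin Q = PR·sin R/QP ≈ 0.47238.
Since QP ≥ PR, only the acute value applies: ∠Q ≈ 28.19°.
Then ∠P = 180° − ∠R − ∠Q ≈ 76.41°.
Law of sines gives RQ = QP·sin P/sin R ≈ 11.441.
The bisector from R has length 2·PR·RQ·cos(∠R/2)/(PR+RQ) ≈ 5.9209.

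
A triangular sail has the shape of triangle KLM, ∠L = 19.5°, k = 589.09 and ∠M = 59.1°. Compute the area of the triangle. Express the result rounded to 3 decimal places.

area ≈ 50699.359

The third angle is ∠K = 180° − ∠L − ∠M = 101.40°.
Law of sines: l = k·sin L/sin K ≈ 200.6.
Law of sines: m = k·sin M/sin K ≈ 515.65.
Area = ½·k·l·sin M ≈ 50699.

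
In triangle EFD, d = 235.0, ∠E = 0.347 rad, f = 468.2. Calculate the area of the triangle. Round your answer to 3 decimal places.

area ≈ 18708.889

Area = ½·f·d·sin E ≈ 18709.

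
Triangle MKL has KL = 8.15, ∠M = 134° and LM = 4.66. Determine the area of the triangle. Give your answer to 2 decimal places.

area ≈ 7.03

Law of sines: sin K = LM·sin M/KL ≈ 0.41130.
Since KL ≥ LM, only the acute value applies: ∠K ≈ 24.29°.
Then ∠L = 180° − ∠M − ∠K ≈ 21.71°.
Law of sines gives MK = KL·sin L/sin M ≈ 4.1916.
Area = ½·KL·LM·sin L ≈ 7.0254.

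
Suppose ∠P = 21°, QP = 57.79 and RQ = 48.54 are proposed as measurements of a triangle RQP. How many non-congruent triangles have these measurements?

2

QP·sin P = 57.79·sin(21°) ≈ 20.71.
Since QP sin P < RQ < QP (20.71 < 48.54 < 57.79), two triangles exist.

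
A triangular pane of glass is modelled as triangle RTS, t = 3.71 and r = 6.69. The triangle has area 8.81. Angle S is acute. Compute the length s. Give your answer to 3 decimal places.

From area = ½·r·t·sin S, we get sin S = 2·area/(r·t) ≈ 0.70991.
Taking the acute solution, ∠S ≈ 0.789 rad.
Law of cosines then gives s ≈ 4.8538.

4.854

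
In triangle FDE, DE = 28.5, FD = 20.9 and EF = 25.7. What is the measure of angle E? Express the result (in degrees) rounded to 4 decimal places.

44.9951

By the law of cosines, cos E = (DE² + EF² − FD²) / (2·DE·EF) ≈ 0.70717, so ∠E ≈ 45.00°.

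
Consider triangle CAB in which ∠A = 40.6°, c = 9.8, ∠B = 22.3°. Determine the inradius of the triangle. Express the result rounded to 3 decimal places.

The third angle is ∠C = 180° − ∠A − ∠B = 117.10°.
Law of sines: a = c·sin A/sin C ≈ 7.1641.
Law of sines: b = c·sin B/sin C ≈ 4.1773.
Area = ½·c·a·sin B ≈ 13.32.
Semiperimeter s = (9.8+7.1641+4.1773)/2 = 10.571.
Inradius = area/s = 13.32/10.571 ≈ 1.2601.

1.260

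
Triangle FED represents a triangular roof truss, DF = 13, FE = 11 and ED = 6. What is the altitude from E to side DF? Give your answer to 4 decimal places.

5.0559

Semiperimeter s = (6 + 13 + 11)/2 = 15.
Heron's formula: area = √(15·9·2·4) ≈ 32.863.
The altitude from E has length 2·area/DF ≈ 5.0559.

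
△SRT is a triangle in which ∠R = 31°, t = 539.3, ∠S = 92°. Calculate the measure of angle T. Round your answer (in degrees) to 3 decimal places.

The third angle is ∠T = 180° − ∠S − ∠R = 57.00°.

57.000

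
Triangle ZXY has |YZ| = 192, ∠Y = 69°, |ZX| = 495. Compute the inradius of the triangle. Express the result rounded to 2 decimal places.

Law of sines: sin X = |YZ|·sin Y/|ZX| ≈ 0.36212.
Since |ZX| ≥ |YZ|, only the acute value applies: ∠X ≈ 21.23°.
Then ∠Z = 180° − ∠Y − ∠X ≈ 89.77°.
Law of sines gives |XY| = |ZX|·sin Z/sin Y ≈ 530.21.
Area = ½·|ZX|·|YZ|·sin Z ≈ 47520.
Semiperimeter s = (530.21+192+495)/2 = 608.61.
Inradius = area/s = 47520/608.61 ≈ 78.079.

r ≈ 78.08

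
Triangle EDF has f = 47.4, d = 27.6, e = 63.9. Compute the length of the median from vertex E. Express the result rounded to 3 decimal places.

Median from E: ½√(2·d² + 2·f² − e²) ≈ 21.988.

m_E ≈ 21.988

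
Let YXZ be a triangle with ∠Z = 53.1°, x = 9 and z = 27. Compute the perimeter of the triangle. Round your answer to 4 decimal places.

Law of sines: sin X = x·sin Z/z ≈ 0.26656.
Since z ≥ x, only the acute value applies: ∠X ≈ 15.46°.
Then ∠Y = 180° − ∠Z − ∠X ≈ 111.44°.
Law of sines gives y = z·sin Y/sin Z ≈ 31.427.
Semiperimeter s = (31.427+9+27)/2 = 33.713.
Perimeter = 31.427 + 9 + 27 = 67.427.

67.4269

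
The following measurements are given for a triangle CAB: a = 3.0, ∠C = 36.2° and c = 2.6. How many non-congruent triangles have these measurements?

2

a·sin C = 3.0·sin(36.2°) ≈ 1.772.
Since a sin C < c < a (1.772 < 2.6 < 3.0), two triangles exist.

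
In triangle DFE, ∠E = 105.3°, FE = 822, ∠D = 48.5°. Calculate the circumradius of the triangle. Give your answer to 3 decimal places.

R ≈ 548.764

The third angle is ∠F = 180° − ∠E − ∠D = 26.20°.
Law of sines: ED = FE·sin F/sin D ≈ 484.57.
Law of sines: DF = FE·sin E/sin D ≈ 1058.6.
Circumradius = FE/(2 sin D) ≈ 548.76.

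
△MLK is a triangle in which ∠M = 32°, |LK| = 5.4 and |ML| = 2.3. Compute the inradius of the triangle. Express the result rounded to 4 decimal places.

0.5894

Law of sines: sin K = |ML|·sin M/|LK| ≈ 0.22571.
Since |LK| ≥ |ML|, only the acute value applies: ∠K ≈ 13.04°.
Then ∠L = 180° − ∠M − ∠K ≈ 134.96°.
Law of sines gives |KM| = |LK|·sin L/sin M ≈ 7.2112.
Area = ½·|LK|·|ML|·sin L ≈ 4.3945.
Semiperimeter s = (5.4+7.2112+2.3)/2 = 7.4556.
Inradius = area/s = 4.3945/7.4556 ≈ 0.58943.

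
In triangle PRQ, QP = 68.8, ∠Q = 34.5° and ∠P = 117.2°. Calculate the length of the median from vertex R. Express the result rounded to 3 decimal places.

102.590

The third angle is ∠R = 180° − ∠Q − ∠P = 28.30°.
Law of sines: RQ = QP·sin P/sin R ≈ 129.07.
Law of sines: PR = QP·sin Q/sin R ≈ 82.197.
Median from R: ½√(2·PR² + 2·RQ² − QP²) ≈ 102.59.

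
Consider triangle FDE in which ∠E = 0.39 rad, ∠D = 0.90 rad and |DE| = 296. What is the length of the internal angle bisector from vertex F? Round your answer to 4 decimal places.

The third angle is ∠F = π − ∠D − ∠E = 1.852 rad.
Law of sines: |EF| = |DE|·sin D/sin F ≈ 241.32.
Law of sines: |FD| = |DE|·sin E/sin F ≈ 117.12.
The bisector from F has length 2·|EF|·|FD|·cos(∠F/2)/(|EF|+|FD|) ≈ 94.811.

94.8114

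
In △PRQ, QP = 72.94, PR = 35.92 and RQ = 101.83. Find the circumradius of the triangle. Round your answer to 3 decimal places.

73.078

By the law of cosines, cos P = (QP² + PR² − RQ²) / (2·QP·PR) ≈ -0.71734, so ∠P ≈ 135.84°.
Circumradius = RQ/(2 sin P) ≈ 73.078.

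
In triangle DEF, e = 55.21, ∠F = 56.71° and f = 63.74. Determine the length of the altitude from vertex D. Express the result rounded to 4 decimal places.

h_D ≈ 46.1502

Law of sines: sin E = e·sin F/f ≈ 0.72404.
Since f ≥ e, only the acute value applies: ∠E ≈ 46.39°.
Then ∠D = 180° − ∠F − ∠E ≈ 76.90°.
Law of sines gives d = f·sin D/sin F ≈ 74.269.
Area = ½·f·e·sin D ≈ 1713.8.
The altitude from D has length 2·area/d ≈ 46.15.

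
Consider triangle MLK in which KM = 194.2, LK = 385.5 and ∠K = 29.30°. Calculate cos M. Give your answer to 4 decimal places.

By the law of cosines, ML² = LK² + KM² − 2·LK·KM·cos K = 55751, so ML ≈ 236.12.
Law of cosines again: cos M = (KM² + ML² − LK²)/(2·KM·ML) ≈ -0.60133, so ∠M ≈ 126.97°.

cos M ≈ -0.6013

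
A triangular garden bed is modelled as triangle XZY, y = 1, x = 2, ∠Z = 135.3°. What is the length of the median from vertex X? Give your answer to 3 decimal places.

m_X ≈ 1.850

By the law of cosines, z² = y² + x² − 2·y·x·cos Z = 7.8432, so z ≈ 2.8006.
Median from X: ½√(2·z² + 2·y² − x²) ≈ 1.8498.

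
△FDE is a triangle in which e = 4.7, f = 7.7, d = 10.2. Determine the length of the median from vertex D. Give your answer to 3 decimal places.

m_D ≈ 3.831

Median from D: ½√(2·e² + 2·f² − d²) ≈ 3.8314.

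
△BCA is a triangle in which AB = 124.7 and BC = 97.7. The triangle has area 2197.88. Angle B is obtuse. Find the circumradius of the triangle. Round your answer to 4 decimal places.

R ≈ 303.0428

From area = ½·AB·BC·sin B, we get sin B = 2·area/(AB·BC) ≈ 0.36081.
Taking the obtuse solution, ∠B ≈ 158.85°.
Law of cosines then gives CA ≈ 218.68.
Circumradius = CA/(2 sin B) ≈ 303.04.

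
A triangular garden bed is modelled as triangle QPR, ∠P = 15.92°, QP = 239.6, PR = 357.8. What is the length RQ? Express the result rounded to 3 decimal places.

By the law of cosines, RQ² = QP² + PR² − 2·QP·PR·cos P = 20547, so RQ ≈ 143.34.

143.344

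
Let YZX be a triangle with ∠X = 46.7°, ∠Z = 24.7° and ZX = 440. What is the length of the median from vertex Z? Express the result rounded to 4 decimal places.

380.0904

The third angle is ∠Y = 180° − ∠Z − ∠X = 108.60°.
Law of sines: XY = ZX·sin Z/sin Y ≈ 193.99.
Law of sines: YZ = ZX·sin X/sin Y ≈ 337.87.
Median from Z: ½√(2·YZ² + 2·ZX² − XY²) ≈ 380.09.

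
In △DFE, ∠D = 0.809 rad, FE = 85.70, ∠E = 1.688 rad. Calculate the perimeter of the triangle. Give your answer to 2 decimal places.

The third angle is ∠F = π − ∠E − ∠D = 0.645 rad.
Law of sines: ED = FE·sin F/sin D ≈ 71.165.
Law of sines: DF = FE·sin E/sin D ≈ 117.62.
Semiperimeter s = (85.7+71.165+117.62)/2 = 137.24.
Perimeter = 85.7 + 71.165 + 117.62 = 274.49.

274.49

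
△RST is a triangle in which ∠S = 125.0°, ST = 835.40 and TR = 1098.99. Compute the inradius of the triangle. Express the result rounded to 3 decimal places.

Law of sines: sin R = ST·sin S/TR ≈ 0.62268.
Since TR ≥ ST, only the acute value applies: ∠R ≈ 38.51°.
Then ∠T = 180° − ∠S − ∠R ≈ 16.49°.
Law of sines gives RS = TR·sin T/sin S ≈ 380.77.
Area = ½·TR·ST·sin T ≈ 1.3028e+05.
Semiperimeter s = (835.4+1099+380.77)/2 = 1157.6.
Inradius = area/s = 1.3028e+05/1157.6 ≈ 112.55.

112.548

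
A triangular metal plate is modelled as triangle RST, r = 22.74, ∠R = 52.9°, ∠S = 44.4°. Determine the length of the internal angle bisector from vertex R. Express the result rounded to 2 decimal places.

The third angle is ∠T = 180° − ∠R − ∠S = 82.70°.
Law of sines: s = r·sin S/sin R ≈ 19.948.
Law of sines: t = r·sin T/sin R ≈ 28.28.
The bisector from R has length 2·s·t·cos(∠R/2)/(s+t) ≈ 20.946.

t_R ≈ 20.95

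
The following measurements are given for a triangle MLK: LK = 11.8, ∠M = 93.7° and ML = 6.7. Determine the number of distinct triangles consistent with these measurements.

1

ML·sin M = 6.7·sin(93.7°) ≈ 6.686.
Since ∠M is not acute, a triangle exists only if LK > ML; here LK > ML, so there is exactly one triangle.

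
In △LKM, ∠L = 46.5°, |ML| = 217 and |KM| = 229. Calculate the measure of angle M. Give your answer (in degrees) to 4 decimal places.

Law of sines: sin K = |ML|·sin L/|KM| ≈ 0.68736.
Since |KM| ≥ |ML|, only the acute value applies: ∠K ≈ 43.42°.
Then ∠M = 180° − ∠L − ∠K ≈ 90.08°.

90.0782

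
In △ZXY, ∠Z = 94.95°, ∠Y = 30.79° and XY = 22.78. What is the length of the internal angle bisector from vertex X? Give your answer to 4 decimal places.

t_X ≈ 13.7623

The third angle is ∠X = 180° − ∠Y − ∠Z = 54.26°.
Law of sines: YZ = XY·sin X/sin Z ≈ 18.559.
Law of sines: ZX = XY·sin Y/sin Z ≈ 11.705.
The bisector from X has length 2·ZX·XY·cos(∠X/2)/(ZX+XY) ≈ 13.762.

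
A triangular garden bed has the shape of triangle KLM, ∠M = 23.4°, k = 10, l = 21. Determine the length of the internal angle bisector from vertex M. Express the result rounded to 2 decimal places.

13.27

By the law of cosines, m² = k² + l² − 2·k·l·cos M = 155.54, so m ≈ 12.472.
The bisector from M has length 2·k·l·cos(∠M/2)/(k+l) ≈ 13.267.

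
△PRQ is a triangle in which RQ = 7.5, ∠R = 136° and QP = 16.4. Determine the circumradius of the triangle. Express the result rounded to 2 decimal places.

Law of sines: sin P = RQ·sin R/QP ≈ 0.31768.
Since QP ≥ RQ, only the acute value applies: ∠P ≈ 18.52°.
Then ∠Q = 180° − ∠R − ∠P ≈ 25.48°.
Law of sines gives PR = QP·sin Q/sin R ≈ 10.155.
Circumradius = QP/(2 sin R) ≈ 11.804.

11.80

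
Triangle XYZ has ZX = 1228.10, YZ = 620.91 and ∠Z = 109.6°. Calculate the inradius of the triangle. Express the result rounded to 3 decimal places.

By the law of cosines, XY² = YZ² + ZX² − 2·YZ·ZX·cos Z = 2.4053e+06, so XY ≈ 1550.9.
Area = ½·YZ·ZX·sin Z ≈ 3.5918e+05.
Semiperimeter s = (620.91+1228.1+1550.9)/2 = 1700.
Inradius = area/s = 3.5918e+05/1700 ≈ 211.29.

211.286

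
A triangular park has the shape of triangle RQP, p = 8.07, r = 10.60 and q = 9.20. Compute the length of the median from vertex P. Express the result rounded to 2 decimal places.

Median from P: ½√(2·r² + 2·q² − p²) ≈ 9.0675.

m_P ≈ 9.07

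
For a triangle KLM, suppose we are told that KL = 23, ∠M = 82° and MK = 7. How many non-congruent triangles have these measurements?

1

MK·sin M = 7·sin(82°) ≈ 6.932.
Since KL ≥ MK, exactly one triangle exists.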